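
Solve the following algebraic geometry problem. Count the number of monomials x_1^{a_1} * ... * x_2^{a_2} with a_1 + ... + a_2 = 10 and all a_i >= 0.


The number of degree-10 monomials in 2 variables is C(d+n-1, n-1).
= C(10+2-1, 2-1) = C(11, 1)
= 11

11


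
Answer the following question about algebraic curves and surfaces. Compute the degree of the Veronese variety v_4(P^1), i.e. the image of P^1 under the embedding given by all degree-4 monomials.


The Veronese variety v_4(P^1) has degree d^r.
d^r = 4^1 = 4

4


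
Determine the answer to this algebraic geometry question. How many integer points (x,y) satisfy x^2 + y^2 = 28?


Systematically check integer values of x where x^2 <= 28.
For each valid x, check if 28 - x^2 is a perfect square.
Total integer solutions found: 0

0


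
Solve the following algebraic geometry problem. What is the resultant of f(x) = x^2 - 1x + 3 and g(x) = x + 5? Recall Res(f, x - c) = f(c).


For Res(f, x - c), we evaluate f at x = c.
f(-5) = (-5)^2 - 1*(-5) + 3
= 25 + 5 + 3
= 30 + 3 = 33
Res(f, g) = 33

33


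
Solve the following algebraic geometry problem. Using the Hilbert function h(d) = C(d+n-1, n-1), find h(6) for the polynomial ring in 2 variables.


The Hilbert function for the polynomial ring in 2 variables is:
h(d) = C(d+n-1, n-1)
h(6) = C(6+2-1, 2-1) = C(7, 1)
= 7! / (1! * 6!)
= 7

7


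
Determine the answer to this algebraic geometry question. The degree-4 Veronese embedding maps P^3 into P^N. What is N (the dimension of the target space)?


The Veronese embedding v_d: P^n -> P^N maps each point to all
degree-d monomials in n+1 homogeneous coordinates.
N = C(n+d, d) - 1
N = C(3+4, 4) - 1
N = C(7, 4) - 1
C(7, 4) = 35
N = 35 - 1 = 34

34


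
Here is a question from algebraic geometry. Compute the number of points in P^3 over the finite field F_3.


P^3(F_3) has (q^(n+1) - 1)/(q - 1) points.
= 3^3 + 3^2 + 3^1 + 3^0
= 27 + 9 + 3 + 1
= 40

40


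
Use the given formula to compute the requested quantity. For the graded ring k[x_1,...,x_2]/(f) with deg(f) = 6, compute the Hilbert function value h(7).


For R = k[x_1,...,x_n]/(f) with f homogeneous of degree e:
The Hilbert series is (1 - t^e)/(1 - t)^n.
So h(d) = C(d+n-1, n-1) - C(d-e+n-1, n-1) for d >= e.
With n=2, e=6, d=7:
C(7+2-1, 2-1) = C(8, 1) = 8
C(7-6+2-1, 2-1) = C(2, 1) = 2
h(7) = 8 - 2 = 6

6


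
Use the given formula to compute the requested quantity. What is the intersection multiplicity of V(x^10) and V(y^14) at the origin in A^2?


The intersection multiplicity of V(x^a) and V(y^b) at the origin is:
I(O; V(x^10), V(y^14)) = dim_k(k[x,y]/(x^10, y^14))
A basis for k[x,y]/(x^10, y^14) is the set of monomials x^i * y^j
where 0 <= i < 10 and 0 <= j < 14.
The number of such monomials is 10 * 14 = 140

140


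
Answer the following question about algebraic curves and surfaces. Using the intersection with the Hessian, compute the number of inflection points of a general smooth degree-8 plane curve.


For a general smooth plane curve C of degree d, the inflection points are
the intersection of C with its Hessian curve, which has degree 3(d-2).
By Bezout, the total intersection number is d * 3(d-2) = 8 * 18 = 144.
For a general curve every flex is ordinary, so each contributes
multiplicity 1 to C·Hess(C), and the number of distinct inflection
points is 3d(d-2).
Inflection points = 3*8*(8-2) = 3*8*6 = 144

144


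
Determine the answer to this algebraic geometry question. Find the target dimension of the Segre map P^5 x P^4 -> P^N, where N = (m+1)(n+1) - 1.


The Segre embedding maps P^m x P^n into P^N via
all products of coordinates from each factor.
N = (m+1)(n+1) - 1
N = (5+1)(4+1) - 1
N = 6*5 - 1
N = 30 - 1 = 29

29


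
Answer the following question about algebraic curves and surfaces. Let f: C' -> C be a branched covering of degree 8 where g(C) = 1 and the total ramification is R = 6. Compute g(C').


Riemann-Hurwitz formula: 2g' - 2 = d(2g - 2) + R
Given: d = 8, g = 1, R = 6
2g' - 2 = 8*(2*1 - 2) + 6
2g' - 2 = 8*0 + 6
2g' - 2 = 0 + 6 = 6
2g' = 8
g' = 4

4


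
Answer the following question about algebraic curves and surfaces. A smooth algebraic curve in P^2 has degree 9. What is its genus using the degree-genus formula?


Using the genus formula for smooth plane curves:
g = (d-1)(d-2)/2
g = (9-1)(9-2)/2
g = 8*7/2
g = 56/2 = 28

28


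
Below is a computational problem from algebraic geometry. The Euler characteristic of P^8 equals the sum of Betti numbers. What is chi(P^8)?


The complex projective space P^8 has one cell in each even real dimension 0, 2, ..., 16.
The cohomology groups are H^{2k}(P^8) = Z for k = 0,...,8, and 0 otherwise.
Euler characteristic = sum of Betti numbers = 1 per even-dimensional cohomology group.
chi(P^8) = 8 + 1 = 9

9


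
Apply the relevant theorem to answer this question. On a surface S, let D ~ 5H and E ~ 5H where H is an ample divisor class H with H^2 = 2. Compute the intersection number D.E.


Using bilinearity of the intersection pairing on a surface S:
(aH).(bH) = ab * (H.H)
We have H^2 = 2.
D.E = (5H).(5H) = 5*5*2
= 25*2
= 50

50


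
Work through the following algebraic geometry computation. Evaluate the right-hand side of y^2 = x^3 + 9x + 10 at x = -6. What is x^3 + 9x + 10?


Compute x^3 + 9x + 10 at x = -6:
x^3 = (-6)^3 = -216
9*x = 9*(-6) = -54
Sum: -216 - 54 + 10 = -260

-260


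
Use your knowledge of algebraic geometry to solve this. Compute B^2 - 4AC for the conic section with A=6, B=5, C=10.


The discriminant of a conic Ax^2 + Bxy + Cy^2 + ... = 0 is B^2 - 4AC.
B^2 = 5^2 = 25
4AC = 4*6*10 = 240
Discriminant = 25 - 240 = -215

-215


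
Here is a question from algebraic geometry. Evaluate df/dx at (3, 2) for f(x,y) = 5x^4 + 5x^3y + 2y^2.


df/dx = 4*5*x^3 + 3*5*x^2*y
At (3,2): 4*5*3^3 + 3*5*3^2*2
= 540 + 270
= 810

810


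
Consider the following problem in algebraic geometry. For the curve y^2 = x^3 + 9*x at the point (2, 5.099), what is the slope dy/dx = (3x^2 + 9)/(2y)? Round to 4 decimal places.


Using implicit differentiation of y^2 = x^3 + 9*x:
2y * dy/dx = 3x^2 + 9
dy/dx = (3x^2 + 9)/(2y)
Numerator: 3*2^2 + 9 = 21
Denominator: 2*5.099 = 10.198
dy/dx = 21/10.198 = 2.0592

2.0592


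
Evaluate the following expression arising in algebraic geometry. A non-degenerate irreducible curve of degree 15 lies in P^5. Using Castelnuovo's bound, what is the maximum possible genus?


Castelnuovo's bound: write d - 1 = m(r-1) + epsilon with 0 <= epsilon < r-1.
d - 1 = 15 - 1 = 14
r - 1 = 5 - 1 = 4
14 = 3*4 + 2, so m = 3, epsilon = 2
pi(d, r) = m(m-1)(r-1)/2 + m*epsilon
= 3*2*4/2 + 3*2
= 24/2 + 6
= 12 + 6 = 18

18


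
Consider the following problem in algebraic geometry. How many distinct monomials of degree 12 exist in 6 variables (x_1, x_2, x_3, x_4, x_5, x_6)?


The number of degree-12 monomials in 6 variables is C(d+n-1, n-1).
= C(12+6-1, 6-1) = C(17, 5)
= 6188

6188


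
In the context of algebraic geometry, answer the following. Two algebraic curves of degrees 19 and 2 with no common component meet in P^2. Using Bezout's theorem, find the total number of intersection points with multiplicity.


Bezout's theorem states the intersection count equals the product of degrees.
Intersection count = 19 * 2 = 38

38


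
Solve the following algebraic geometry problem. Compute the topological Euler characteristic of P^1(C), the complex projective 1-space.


The complex projective space P^1 has one cell in each even real dimension 0, 2, ..., 2.
The cohomology groups are H^{2k}(P^1) = Z for k = 0,...,1, and 0 otherwise.
Euler characteristic = sum of Betti numbers = 1 per even-dimensional cohomology group.
chi(P^1) = 1 + 1 = 2

2


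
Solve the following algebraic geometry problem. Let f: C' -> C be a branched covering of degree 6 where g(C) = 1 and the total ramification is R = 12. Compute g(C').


Riemann-Hurwitz formula: 2g' - 2 = d(2g - 2) + R
Given: d = 6, g = 1, R = 12
2g' - 2 = 6*(2*1 - 2) + 12
2g' - 2 = 6*0 + 12
2g' - 2 = 0 + 12 = 12
2g' = 14
g' = 7

7


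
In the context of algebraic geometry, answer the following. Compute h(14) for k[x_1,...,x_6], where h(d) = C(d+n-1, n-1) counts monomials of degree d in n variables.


The Hilbert function for the polynomial ring in 6 variables is:
h(d) = C(d+n-1, n-1)
h(14) = C(14+6-1, 6-1) = C(19, 5)
= 19! / (5! * 14!)
= 11628

11628


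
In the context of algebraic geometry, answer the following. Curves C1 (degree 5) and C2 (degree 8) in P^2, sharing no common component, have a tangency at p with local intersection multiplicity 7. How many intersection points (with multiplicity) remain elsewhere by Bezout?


By Bezout's theorem, the total intersection number is d1 * d2.
Total = 5 * 8 = 40
Intersection multiplicity at p = 7
Remaining intersections = 40 - 7 = 33

33


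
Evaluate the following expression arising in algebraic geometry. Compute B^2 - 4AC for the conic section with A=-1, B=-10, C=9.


The discriminant of a conic Ax^2 + Bxy + Cy^2 + ... = 0 is B^2 - 4AC.
B^2 = (-10)^2 = 100
4AC = 4*(-1)*9 = -36
Discriminant = 100 + 36 = 136

136


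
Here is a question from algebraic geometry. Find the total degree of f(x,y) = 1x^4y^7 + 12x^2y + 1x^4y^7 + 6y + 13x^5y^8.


Examine each term for its total degree (sum of exponents).
  Term '1x^4y^7' has total degree 4+7 = 11.
  Term '12x^2y' has total degree 2+1 = 3.
  Term '1x^4y^7' has total degree 4+7 = 11.
  Term '6y' has total degree 0+1 = 1.
  Term '13x^5y^8' has total degree 5+8 = 13.
The maximum total degree among all terms is 13.

13


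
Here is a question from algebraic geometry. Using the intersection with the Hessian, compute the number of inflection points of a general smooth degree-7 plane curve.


For a general smooth plane curve C of degree d, the inflection points are
the intersection of C with its Hessian curve, which has degree 3(d-2).
By Bezout, the total intersection number is d * 3(d-2) = 7 * 15 = 105.
For a general curve every flex is ordinary, so each contributes
multiplicity 1 to C·Hess(C), and the number of distinct inflection
points is 3d(d-2).
Inflection points = 3*7*(7-2) = 3*7*5 = 105

105


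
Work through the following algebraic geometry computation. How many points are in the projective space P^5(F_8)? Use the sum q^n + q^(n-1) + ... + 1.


P^5(F_8) has (q^(n+1) - 1)/(q - 1) points.
= 8^5 + 8^4 + 8^3 + 8^2 + 8^1 + 8^0
= 32768 + 4096 + 512 + 64 + 8 + 1
= 37449

37449


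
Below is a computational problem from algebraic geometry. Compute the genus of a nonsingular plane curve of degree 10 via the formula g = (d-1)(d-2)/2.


Using the genus formula for smooth plane curves:
g = (d-1)(d-2)/2
g = (10-1)(10-2)/2
g = 9*8/2
g = 72/2 = 36

36


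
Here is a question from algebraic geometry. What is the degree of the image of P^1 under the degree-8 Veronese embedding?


The Veronese variety v_8(P^1) has degree d^r.
d^r = 8^1 = 8

8


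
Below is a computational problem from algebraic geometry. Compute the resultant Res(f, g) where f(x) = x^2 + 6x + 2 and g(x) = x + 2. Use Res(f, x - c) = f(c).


For Res(f, x - c), we evaluate f at x = c.
f(-2) = (-2)^2 + 6*(-2) + 2
= 4 - 12 + 2
= -8 + 2 = -6
Res(f, g) = -6

-6


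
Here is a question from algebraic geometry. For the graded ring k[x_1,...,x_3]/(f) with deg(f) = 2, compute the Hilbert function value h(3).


For R = k[x_1,...,x_n]/(f) with f homogeneous of degree e:
The Hilbert series is (1 - t^e)/(1 - t)^n.
So h(d) = C(d+n-1, n-1) - C(d-e+n-1, n-1) for d >= e.
With n=3, e=2, d=3:
C(3+3-1, 3-1) = C(5, 2) = 10
C(3-2+3-1, 3-1) = C(3, 2) = 3
h(3) = 10 - 3 = 7

7


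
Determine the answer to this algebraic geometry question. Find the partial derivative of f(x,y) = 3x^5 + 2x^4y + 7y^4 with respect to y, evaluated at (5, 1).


df/dy = 2*x^4 + 4*7*y^3
At (5,1): 2*5^4 + 4*7*1^3
= 1250 + 28
= 1278

1278


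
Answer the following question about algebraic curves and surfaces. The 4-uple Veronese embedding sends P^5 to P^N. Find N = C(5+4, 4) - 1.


The Veronese embedding v_d: P^n -> P^N maps each point to all
degree-d monomials in n+1 homogeneous coordinates.
N = C(n+d, d) - 1
N = C(5+4, 4) - 1
N = C(9, 4) - 1
C(9, 4) = 126
N = 126 - 1 = 125

125


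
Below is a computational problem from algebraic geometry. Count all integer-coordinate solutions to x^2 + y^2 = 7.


Systematically check integer values of x where x^2 <= 7.
For each valid x, check if 7 - x^2 is a perfect square.
Total integer solutions found: 0

0


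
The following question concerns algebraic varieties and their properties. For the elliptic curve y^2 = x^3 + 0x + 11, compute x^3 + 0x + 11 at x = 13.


Compute x^3 + 0x + 11 at x = 13:
x^3 = 13^3 = 2197
0*x = 0*13 = 0
Sum: 2197 + 0 + 11 = 2208

2208


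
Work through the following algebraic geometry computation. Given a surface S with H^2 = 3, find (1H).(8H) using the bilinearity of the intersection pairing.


Using bilinearity of the intersection pairing on a surface S:
(aH).(bH) = ab * (H.H)
We have H^2 = 3.
D.E = (1H).(8H) = 1*8*3
= 8*3
= 24

24


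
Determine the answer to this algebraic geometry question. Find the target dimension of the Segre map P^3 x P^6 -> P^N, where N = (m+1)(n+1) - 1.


The Segre embedding maps P^m x P^n into P^N via
all products of coordinates from each factor.
N = (m+1)(n+1) - 1
N = (3+1)(6+1) - 1
N = 4*7 - 1
N = 28 - 1 = 27

27


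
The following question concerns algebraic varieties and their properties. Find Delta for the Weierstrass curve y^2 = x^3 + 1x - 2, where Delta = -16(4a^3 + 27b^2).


Compute each component:
4a^3 = 4*1^3 = 4*1 = 4
27b^2 = 27*(-2)^2 = 27*4 = 108
4a^3 + 27b^2 = 4 + 108 = 112
Delta = -16*112 = -1792

-1792


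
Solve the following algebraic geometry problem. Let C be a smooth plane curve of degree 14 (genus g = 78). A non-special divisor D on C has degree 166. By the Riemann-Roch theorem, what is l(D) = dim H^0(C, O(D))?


First, compute the genus of a smooth plane curve of degree 14:
g = (d-1)(d-2)/2 = (14-1)(14-2)/2 = 78
For a non-special divisor D (i.e., h^1(D) = 0), Riemann-Roch gives:
l(D) = deg(D) - g + 1
Since deg(D) = 166 >= 2g - 1 = 155, D is non-special.
l(D) = 166 - 78 + 1 = 89

89


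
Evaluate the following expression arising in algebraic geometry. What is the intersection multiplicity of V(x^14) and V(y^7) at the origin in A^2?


The intersection multiplicity of V(x^a) and V(y^b) at the origin is:
I(O; V(x^14), V(y^7)) = dim_k(k[x,y]/(x^14, y^7))
A basis for k[x,y]/(x^14, y^7) is the set of monomials x^i * y^j
where 0 <= i < 14 and 0 <= j < 7.
The number of such monomials is 14 * 7 = 98

98


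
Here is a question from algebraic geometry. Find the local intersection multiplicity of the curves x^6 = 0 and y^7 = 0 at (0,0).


The intersection multiplicity of V(x^a) and V(y^b) at the origin is:
I(O; V(x^6), V(y^7)) = dim_k(k[x,y]/(x^6, y^7))
A basis for k[x,y]/(x^6, y^7) is the set of monomials x^i * y^j
where 0 <= i < 6 and 0 <= j < 7.
The number of such monomials is 6 * 7 = 42

42


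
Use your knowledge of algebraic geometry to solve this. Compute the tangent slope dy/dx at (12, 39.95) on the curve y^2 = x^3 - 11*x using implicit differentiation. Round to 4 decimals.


Using implicit differentiation of y^2 = x^3 - 11*x:
2y * dy/dx = 3x^2 - 11
dy/dx = (3x^2 - 11)/(2y)
Numerator: 3*12^2 - 11 = 421
Denominator: 2*39.95 = 79.9
dy/dx = 421/79.9 = 5.2691

5.2691


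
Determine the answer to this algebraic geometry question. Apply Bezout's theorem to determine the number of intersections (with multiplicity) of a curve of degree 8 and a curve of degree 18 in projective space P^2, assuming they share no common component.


Bezout's theorem states the intersection count equals the product of degrees.
Intersection count = 8 * 18 = 144

144


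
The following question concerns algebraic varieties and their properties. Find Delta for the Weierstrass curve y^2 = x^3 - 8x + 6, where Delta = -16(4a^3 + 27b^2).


Compute each component:
4a^3 = 4*(-8)^3 = 4*(-512) = -2048
27b^2 = 27*6^2 = 27*36 = 972
4a^3 + 27b^2 = -2048 + 972 = -1076
Delta = -16*(-1076) = 17216

17216


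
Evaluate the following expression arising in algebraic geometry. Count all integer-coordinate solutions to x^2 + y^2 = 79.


Systematically check integer values of x where x^2 <= 79.
For each valid x, check if 79 - x^2 is a perfect square.
Total integer solutions found: 0

0


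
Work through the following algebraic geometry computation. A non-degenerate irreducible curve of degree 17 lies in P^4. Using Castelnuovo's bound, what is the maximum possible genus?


Castelnuovo's bound: write d - 1 = m(r-1) + epsilon with 0 <= epsilon < r-1.
d - 1 = 17 - 1 = 16
r - 1 = 4 - 1 = 3
16 = 5*3 + 1, so m = 5, epsilon = 1
pi(d, r) = m(m-1)(r-1)/2 + m*epsilon
= 5*4*3/2 + 5*1
= 60/2 + 5
= 30 + 5 = 35

35


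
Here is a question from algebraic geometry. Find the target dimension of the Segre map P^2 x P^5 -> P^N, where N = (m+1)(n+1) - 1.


The Segre embedding maps P^m x P^n into P^N via
all products of coordinates from each factor.
N = (m+1)(n+1) - 1
N = (2+1)(5+1) - 1
N = 3*6 - 1
N = 18 - 1 = 17

17


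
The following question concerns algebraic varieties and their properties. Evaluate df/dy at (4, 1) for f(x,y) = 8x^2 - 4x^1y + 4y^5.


df/dy = (-4)*x^1 + 5*4*y^4
At (4,1): (-4)*4^1 + 5*4*1^4
= -16 + 20
= 4

4


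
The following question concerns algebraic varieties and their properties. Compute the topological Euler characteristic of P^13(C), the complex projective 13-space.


The complex projective space P^13 has one cell in each even real dimension 0, 2, ..., 26.
The cohomology groups are H^{2k}(P^13) = Z for k = 0,...,13, and 0 otherwise.
Euler characteristic = sum of Betti numbers = 1 per even-dimensional cohomology group.
chi(P^13) = 13 + 1 = 14

14


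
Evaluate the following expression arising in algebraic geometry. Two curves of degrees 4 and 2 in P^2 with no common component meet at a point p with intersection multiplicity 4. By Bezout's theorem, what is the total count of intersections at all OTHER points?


By Bezout's theorem, the total intersection number is d1 * d2.
Total = 4 * 2 = 8
Intersection multiplicity at p = 4
Remaining intersections = 8 - 4 = 4

4


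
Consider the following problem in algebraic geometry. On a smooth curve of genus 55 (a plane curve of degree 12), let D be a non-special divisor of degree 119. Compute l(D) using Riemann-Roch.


First, compute the genus of a smooth plane curve of degree 12:
g = (d-1)(d-2)/2 = (12-1)(12-2)/2 = 55
For a non-special divisor D (i.e., h^1(D) = 0), Riemann-Roch gives:
l(D) = deg(D) - g + 1
Since deg(D) = 119 >= 2g - 1 = 109, D is non-special.
l(D) = 119 - 55 + 1 = 65

65


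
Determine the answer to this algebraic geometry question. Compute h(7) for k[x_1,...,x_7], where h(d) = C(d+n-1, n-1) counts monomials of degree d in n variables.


The Hilbert function for the polynomial ring in 7 variables is:
h(d) = C(d+n-1, n-1)
h(7) = C(7+7-1, 7-1) = C(13, 6)
= 13! / (6! * 7!)
= 1716

1716


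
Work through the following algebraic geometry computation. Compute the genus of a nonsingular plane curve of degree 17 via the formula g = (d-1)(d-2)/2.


Using the genus formula for smooth plane curves:
g = (d-1)(d-2)/2
g = (17-1)(17-2)/2
g = 16*15/2
g = 240/2 = 120

120


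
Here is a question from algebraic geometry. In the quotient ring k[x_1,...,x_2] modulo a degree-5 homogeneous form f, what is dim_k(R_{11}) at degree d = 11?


For R = k[x_1,...,x_n]/(f) with f homogeneous of degree e:
The Hilbert series is (1 - t^e)/(1 - t)^n.
So h(d) = C(d+n-1, n-1) - C(d-e+n-1, n-1) for d >= e.
With n=2, e=5, d=11:
C(11+2-1, 2-1) = C(12, 1) = 12
C(11-5+2-1, 2-1) = C(7, 1) = 7
h(11) = 12 - 7 = 5

5


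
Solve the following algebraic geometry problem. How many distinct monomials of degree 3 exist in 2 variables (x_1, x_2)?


The number of degree-3 monomials in 2 variables is C(d+n-1, n-1).
= C(3+2-1, 2-1) = C(4, 1)
= 4

4


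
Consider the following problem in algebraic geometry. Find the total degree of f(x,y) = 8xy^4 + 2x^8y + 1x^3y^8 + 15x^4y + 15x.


Examine each term for its total degree (sum of exponents).
  Term '8xy^4' has total degree 1+4 = 5.
  Term '2x^8y' has total degree 8+1 = 9.
  Term '1x^3y^8' has total degree 3+8 = 11.
  Term '15x^4y' has total degree 4+1 = 5.
  Term '15x' has total degree 1+0 = 1.
The maximum total degree among all terms is 11.

11


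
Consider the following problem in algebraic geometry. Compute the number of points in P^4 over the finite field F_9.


P^4(F_9) has (q^(n+1) - 1)/(q - 1) points.
= 9^4 + 9^3 + 9^2 + 9^1 + 9^0
= 6561 + 729 + 81 + 9 + 1
= 7381

7381


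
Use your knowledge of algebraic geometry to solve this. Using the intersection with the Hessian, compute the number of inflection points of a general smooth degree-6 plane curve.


For a general smooth plane curve C of degree d, the inflection points are
the intersection of C with its Hessian curve, which has degree 3(d-2).
By Bezout, the total intersection number is d * 3(d-2) = 6 * 12 = 72.
For a general curve every flex is ordinary, so each contributes
multiplicity 1 to C·Hess(C), and the number of distinct inflection
points is 3d(d-2).
Inflection points = 3*6*(6-2) = 3*6*4 = 72

72


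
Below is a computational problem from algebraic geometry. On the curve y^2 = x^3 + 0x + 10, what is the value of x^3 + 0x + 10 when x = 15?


Compute x^3 + 0x + 10 at x = 15:
x^3 = 15^3 = 3375
0*x = 0*15 = 0
Sum: 3375 + 0 + 10 = 3385

3385


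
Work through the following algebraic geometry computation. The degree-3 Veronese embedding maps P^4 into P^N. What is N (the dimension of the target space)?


The Veronese embedding v_d: P^n -> P^N maps each point to all
degree-d monomials in n+1 homogeneous coordinates.
N = C(n+d, d) - 1
N = C(4+3, 3) - 1
N = C(7, 3) - 1
C(7, 3) = 35
N = 35 - 1 = 34

34


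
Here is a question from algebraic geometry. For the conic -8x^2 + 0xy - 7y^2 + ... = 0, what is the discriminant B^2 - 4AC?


The discriminant of a conic Ax^2 + Bxy + Cy^2 + ... = 0 is B^2 - 4AC.
B^2 = 0^2 = 0
4AC = 4*(-8)*(-7) = 224
Discriminant = 0 - 224 = -224

-224


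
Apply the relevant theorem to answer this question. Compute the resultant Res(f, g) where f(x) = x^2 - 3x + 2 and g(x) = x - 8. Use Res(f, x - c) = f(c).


For Res(f, x - c), we evaluate f at x = c.
f(8) = 8^2 - 3*8 + 2
= 64 - 24 + 2
= 40 + 2 = 42
Res(f, g) = 42

42


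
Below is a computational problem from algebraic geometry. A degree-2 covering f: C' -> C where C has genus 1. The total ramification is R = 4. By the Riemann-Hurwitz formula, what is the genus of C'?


Riemann-Hurwitz formula: 2g' - 2 = d(2g - 2) + R
Given: d = 2, g = 1, R = 4
2g' - 2 = 2*(2*1 - 2) + 4
2g' - 2 = 2*0 + 4
2g' - 2 = 0 + 4 = 4
2g' = 6
g' = 3

3


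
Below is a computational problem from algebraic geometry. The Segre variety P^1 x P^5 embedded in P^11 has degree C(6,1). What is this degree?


The degree of the Segre variety P^1 x P^5 is C(m+n, m).
= C(6, 1)
= 6

6


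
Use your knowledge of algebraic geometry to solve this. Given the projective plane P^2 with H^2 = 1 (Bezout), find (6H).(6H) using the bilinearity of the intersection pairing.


Using bilinearity of the intersection pairing on the projective plane P^2:
(aH).(bH) = ab * (H.H)
We have H^2 = 1 (Bezout).
D.E = (6H).(6H) = 6*6*1
= 36*1
= 36

36


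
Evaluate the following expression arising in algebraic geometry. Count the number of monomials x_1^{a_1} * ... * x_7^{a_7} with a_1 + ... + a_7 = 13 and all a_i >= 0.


The number of degree-13 monomials in 7 variables is C(d+n-1, n-1).
= C(13+7-1, 7-1) = C(19, 6)
= 27132

27132


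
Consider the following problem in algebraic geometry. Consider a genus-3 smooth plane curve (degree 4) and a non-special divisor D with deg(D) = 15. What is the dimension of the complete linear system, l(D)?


First, compute the genus of a smooth plane curve of degree 4:
g = (d-1)(d-2)/2 = (4-1)(4-2)/2 = 3
For a non-special divisor D (i.e., h^1(D) = 0), Riemann-Roch gives:
l(D) = deg(D) - g + 1
Since deg(D) = 15 >= 2g - 1 = 5, D is non-special.
l(D) = 15 - 3 + 1 = 13

13


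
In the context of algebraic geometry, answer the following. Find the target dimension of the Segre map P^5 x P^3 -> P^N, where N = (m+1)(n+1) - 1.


The Segre embedding maps P^m x P^n into P^N via
all products of coordinates from each factor.
N = (m+1)(n+1) - 1
N = (5+1)(3+1) - 1
N = 6*4 - 1
N = 24 - 1 = 23

23


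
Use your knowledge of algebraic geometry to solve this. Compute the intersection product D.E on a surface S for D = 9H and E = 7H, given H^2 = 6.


Using bilinearity of the intersection pairing on a surface S:
(aH).(bH) = ab * (H.H)
We have H^2 = 6.
D.E = (9H).(7H) = 9*7*6
= 63*6
= 378

378


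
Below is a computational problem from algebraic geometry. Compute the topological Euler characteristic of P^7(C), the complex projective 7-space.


The complex projective space P^7 has one cell in each even real dimension 0, 2, ..., 14.
The cohomology groups are H^{2k}(P^7) = Z for k = 0,...,7, and 0 otherwise.
Euler characteristic = sum of Betti numbers = 1 per even-dimensional cohomology group.
chi(P^7) = 7 + 1 = 8

8


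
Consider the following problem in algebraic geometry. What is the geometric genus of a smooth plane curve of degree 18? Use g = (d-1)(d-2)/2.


Using the genus formula for smooth plane curves:
g = (d-1)(d-2)/2
g = (18-1)(18-2)/2
g = 17*16/2
g = 272/2 = 136

136


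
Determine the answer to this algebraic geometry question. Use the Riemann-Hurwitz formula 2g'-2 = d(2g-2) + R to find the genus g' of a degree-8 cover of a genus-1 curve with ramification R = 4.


Riemann-Hurwitz formula: 2g' - 2 = d(2g - 2) + R
Given: d = 8, g = 1, R = 4
2g' - 2 = 8*(2*1 - 2) + 4
2g' - 2 = 8*0 + 4
2g' - 2 = 0 + 4 = 4
2g' = 6
g' = 3

3


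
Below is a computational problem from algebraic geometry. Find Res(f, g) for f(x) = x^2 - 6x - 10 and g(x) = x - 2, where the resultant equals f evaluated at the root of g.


For Res(f, x - c), we evaluate f at x = c.
f(2) = 2^2 - 6*2 - 10
= 4 - 12 - 10
= -8 - 10 = -18
Res(f, g) = -18

-18


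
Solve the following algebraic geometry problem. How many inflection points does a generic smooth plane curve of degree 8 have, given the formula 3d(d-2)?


For a general smooth plane curve C of degree d, the inflection points are
the intersection of C with its Hessian curve, which has degree 3(d-2).
By Bezout, the total intersection number is d * 3(d-2) = 8 * 18 = 144.
For a general curve every flex is ordinary, so each contributes
multiplicity 1 to C·Hess(C), and the number of distinct inflection
points is 3d(d-2).
Inflection points = 3*8*(8-2) = 3*8*6 = 144

144


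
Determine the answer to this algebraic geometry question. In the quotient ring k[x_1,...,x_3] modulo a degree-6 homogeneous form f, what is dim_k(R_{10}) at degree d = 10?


For R = k[x_1,...,x_n]/(f) with f homogeneous of degree e:
The Hilbert series is (1 - t^e)/(1 - t)^n.
So h(d) = C(d+n-1, n-1) - C(d-e+n-1, n-1) for d >= e.
With n=3, e=6, d=10:
C(10+3-1, 3-1) = C(12, 2) = 66
C(10-6+3-1, 3-1) = C(6, 2) = 15
h(10) = 66 - 15 = 51

51


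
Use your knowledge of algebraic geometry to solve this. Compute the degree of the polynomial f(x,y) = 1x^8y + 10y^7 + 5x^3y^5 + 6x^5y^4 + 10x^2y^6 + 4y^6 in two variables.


Examine each term for its total degree (sum of exponents).
  Term '1x^8y' has total degree 8+1 = 9.
  Term '10y^7' has total degree 0+7 = 7.
  Term '5x^3y^5' has total degree 3+5 = 8.
  Term '6x^5y^4' has total degree 5+4 = 9.
  Term '10x^2y^6' has total degree 2+6 = 8.
  Term '4y^6' has total degree 0+6 = 6.
The maximum total degree among all terms is 9.

9


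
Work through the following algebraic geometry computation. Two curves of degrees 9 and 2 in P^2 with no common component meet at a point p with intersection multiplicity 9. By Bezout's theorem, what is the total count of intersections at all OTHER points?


By Bezout's theorem, the total intersection number is d1 * d2.
Total = 9 * 2 = 18
Intersection multiplicity at p = 9
Remaining intersections = 18 - 9 = 9

9


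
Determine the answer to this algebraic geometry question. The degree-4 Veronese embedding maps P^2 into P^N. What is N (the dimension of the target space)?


The Veronese embedding v_d: P^n -> P^N maps each point to all
degree-d monomials in n+1 homogeneous coordinates.
N = C(n+d, d) - 1
N = C(2+4, 4) - 1
N = C(6, 4) - 1
C(6, 4) = 15
N = 15 - 1 = 14

14


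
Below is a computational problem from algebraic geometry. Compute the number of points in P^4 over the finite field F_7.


P^4(F_7) has (q^(n+1) - 1)/(q - 1) points.
= 7^4 + 7^3 + 7^2 + 7^1 + 7^0
= 2401 + 343 + 49 + 7 + 1
= 2801

2801


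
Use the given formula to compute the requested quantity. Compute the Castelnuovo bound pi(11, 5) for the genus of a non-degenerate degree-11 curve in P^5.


Castelnuovo's bound: write d - 1 = m(r-1) + epsilon with 0 <= epsilon < r-1.
d - 1 = 11 - 1 = 10
r - 1 = 5 - 1 = 4
10 = 2*4 + 2, so m = 2, epsilon = 2
pi(d, r) = m(m-1)(r-1)/2 + m*epsilon
= 2*1*4/2 + 2*2
= 8/2 + 4
= 4 + 4 = 8

8


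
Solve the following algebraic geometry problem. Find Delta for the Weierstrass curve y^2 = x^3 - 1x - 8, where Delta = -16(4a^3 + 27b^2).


Compute each component:
4a^3 = 4*(-1)^3 = 4*(-1) = -4
27b^2 = 27*(-8)^2 = 27*64 = 1728
4a^3 + 27b^2 = -4 + 1728 = 1724
Delta = -16*1724 = -27584

-27584


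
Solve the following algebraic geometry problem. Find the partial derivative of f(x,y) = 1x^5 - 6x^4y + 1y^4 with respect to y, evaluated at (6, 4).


df/dy = (-6)*x^4 + 4*1*y^3
At (6,4): (-6)*6^4 + 4*1*4^3
= -7776 + 256
= -7520

-7520


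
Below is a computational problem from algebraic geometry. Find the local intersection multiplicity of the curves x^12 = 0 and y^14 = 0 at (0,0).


The intersection multiplicity of V(x^a) and V(y^b) at the origin is:
I(O; V(x^12), V(y^14)) = dim_k(k[x,y]/(x^12, y^14))
A basis for k[x,y]/(x^12, y^14) is the set of monomials x^i * y^j
where 0 <= i < 12 and 0 <= j < 14.
The number of such monomials is 12 * 14 = 168

168


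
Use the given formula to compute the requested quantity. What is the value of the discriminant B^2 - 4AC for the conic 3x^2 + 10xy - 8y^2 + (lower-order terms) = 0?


The discriminant of a conic Ax^2 + Bxy + Cy^2 + ... = 0 is B^2 - 4AC.
B^2 = 10^2 = 100
4AC = 4*3*(-8) = -96
Discriminant = 100 + 96 = 196

196


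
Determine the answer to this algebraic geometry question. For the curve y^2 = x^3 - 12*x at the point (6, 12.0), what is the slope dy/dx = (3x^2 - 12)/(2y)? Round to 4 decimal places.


Using implicit differentiation of y^2 = x^3 - 12*x:
2y * dy/dx = 3x^2 - 12
dy/dx = (3x^2 - 12)/(2y)
Numerator: 3*6^2 - 12 = 96
Denominator: 2*12.0 = 24.0
dy/dx = 96/24.0 = 4.0000

4.0000


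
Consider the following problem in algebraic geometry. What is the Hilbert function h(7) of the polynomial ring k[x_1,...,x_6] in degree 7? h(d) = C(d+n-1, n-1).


The Hilbert function for the polynomial ring in 6 variables is:
h(d) = C(d+n-1, n-1)
h(7) = C(7+6-1, 6-1) = C(12, 5)
= 12! / (5! * 7!)
= 792

792


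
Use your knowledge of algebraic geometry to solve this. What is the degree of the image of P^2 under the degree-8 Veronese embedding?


The Veronese variety v_8(P^2) has degree d^r.
d^r = 8^2 = 64

64


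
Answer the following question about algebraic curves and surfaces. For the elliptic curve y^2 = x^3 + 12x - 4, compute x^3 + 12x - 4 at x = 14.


Compute x^3 + 12x - 4 at x = 14:
x^3 = 14^3 = 2744
12*x = 12*14 = 168
Sum: 2744 + 168 - 4 = 2908

2908


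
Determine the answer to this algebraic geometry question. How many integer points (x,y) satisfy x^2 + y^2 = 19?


Systematically check integer values of x where x^2 <= 19.
For each valid x, check if 19 - x^2 is a perfect square.
Total integer solutions found: 0

0


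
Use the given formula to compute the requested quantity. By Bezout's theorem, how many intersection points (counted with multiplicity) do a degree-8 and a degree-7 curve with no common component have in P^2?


Bezout's theorem states the intersection count equals the product of degrees.
Intersection count = 8 * 7 = 56

56


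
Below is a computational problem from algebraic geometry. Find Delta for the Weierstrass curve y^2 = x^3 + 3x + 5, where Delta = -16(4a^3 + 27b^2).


Compute each component:
4a^3 = 4*3^3 = 4*27 = 108
27b^2 = 27*5^2 = 27*25 = 675
4a^3 + 27b^2 = 108 + 675 = 783
Delta = -16*783 = -12528

-12528


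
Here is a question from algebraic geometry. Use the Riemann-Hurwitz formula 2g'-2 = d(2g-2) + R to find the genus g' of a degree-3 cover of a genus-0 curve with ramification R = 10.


Riemann-Hurwitz formula: 2g' - 2 = d(2g - 2) + R
Given: d = 3, g = 0, R = 10
2g' - 2 = 3*(2*0 - 2) + 10
2g' - 2 = 3*(-2) + 10
2g' - 2 = -6 + 10 = 4
2g' = 6
g' = 3

3


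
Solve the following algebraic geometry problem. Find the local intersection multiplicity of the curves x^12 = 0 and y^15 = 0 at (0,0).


The intersection multiplicity of V(x^a) and V(y^b) at the origin is:
I(O; V(x^12), V(y^15)) = dim_k(k[x,y]/(x^12, y^15))
A basis for k[x,y]/(x^12, y^15) is the set of monomials x^i * y^j
where 0 <= i < 12 and 0 <= j < 15.
The number of such monomials is 12 * 15 = 180

180


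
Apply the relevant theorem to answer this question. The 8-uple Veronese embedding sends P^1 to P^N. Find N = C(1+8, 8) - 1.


The Veronese embedding v_d: P^n -> P^N maps each point to all
degree-d monomials in n+1 homogeneous coordinates.
N = C(n+d, d) - 1
N = C(1+8, 8) - 1
N = C(9, 8) - 1
C(9, 8) = 9
N = 9 - 1 = 8

8


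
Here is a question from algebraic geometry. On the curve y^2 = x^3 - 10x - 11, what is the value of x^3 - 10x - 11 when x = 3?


Compute x^3 - 10x - 11 at x = 3:
x^3 = 3^3 = 27
(-10)*x = (-10)*3 = -30
Sum: 27 - 30 - 11 = -14

-14


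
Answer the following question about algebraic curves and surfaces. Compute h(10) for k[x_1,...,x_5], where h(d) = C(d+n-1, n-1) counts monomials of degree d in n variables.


The Hilbert function for the polynomial ring in 5 variables is:
h(d) = C(d+n-1, n-1)
h(10) = C(10+5-1, 5-1) = C(14, 4)
= 14! / (4! * 10!)
= 1001

1001


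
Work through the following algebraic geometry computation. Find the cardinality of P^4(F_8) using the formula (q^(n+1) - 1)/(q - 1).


P^4(F_8) has (q^(n+1) - 1)/(q - 1) points.
= 8^4 + 8^3 + 8^2 + 8^1 + 8^0
= 4096 + 512 + 64 + 8 + 1
= 4681

4681


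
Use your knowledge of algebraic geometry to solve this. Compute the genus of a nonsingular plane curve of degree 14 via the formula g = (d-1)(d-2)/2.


Using the genus formula for smooth plane curves:
g = (d-1)(d-2)/2
g = (14-1)(14-2)/2
g = 13*12/2
g = 156/2 = 78

78


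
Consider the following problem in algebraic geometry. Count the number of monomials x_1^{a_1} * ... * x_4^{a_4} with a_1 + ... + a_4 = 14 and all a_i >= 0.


The number of degree-14 monomials in 4 variables is C(d+n-1, n-1).
= C(14+4-1, 4-1) = C(17, 3)
= 680

680


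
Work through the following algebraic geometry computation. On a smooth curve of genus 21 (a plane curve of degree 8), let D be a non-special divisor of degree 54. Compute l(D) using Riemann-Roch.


First, compute the genus of a smooth plane curve of degree 8:
g = (d-1)(d-2)/2 = (8-1)(8-2)/2 = 21
For a non-special divisor D (i.e., h^1(D) = 0), Riemann-Roch gives:
l(D) = deg(D) - g + 1
Since deg(D) = 54 >= 2g - 1 = 41, D is non-special.
l(D) = 54 - 21 + 1 = 34

34


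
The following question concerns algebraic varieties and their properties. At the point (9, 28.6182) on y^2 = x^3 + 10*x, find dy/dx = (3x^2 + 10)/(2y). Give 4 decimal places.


Using implicit differentiation of y^2 = x^3 + 10*x:
2y * dy/dx = 3x^2 + 10
dy/dx = (3x^2 + 10)/(2y)
Numerator: 3*9^2 + 10 = 253
Denominator: 2*28.6182 = 57.2364
dy/dx = 253/57.2364 = 4.4203

4.4203


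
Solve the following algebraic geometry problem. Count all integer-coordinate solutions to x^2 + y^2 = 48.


Systematically check integer values of x where x^2 <= 48.
For each valid x, check if 48 - x^2 is a perfect square.
Total integer solutions found: 0

0


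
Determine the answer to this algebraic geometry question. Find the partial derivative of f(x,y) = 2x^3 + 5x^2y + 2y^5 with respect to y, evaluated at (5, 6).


df/dy = 5*x^2 + 5*2*y^4
At (5,6): 5*5^2 + 5*2*6^4
= 125 + 12960
= 13085

13085


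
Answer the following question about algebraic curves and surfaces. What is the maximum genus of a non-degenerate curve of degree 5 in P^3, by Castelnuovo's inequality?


Castelnuovo's bound: write d - 1 = m(r-1) + epsilon with 0 <= epsilon < r-1.
d - 1 = 5 - 1 = 4
r - 1 = 3 - 1 = 2
4 = 2*2 + 0, so m = 2, epsilon = 0
pi(d, r) = m(m-1)(r-1)/2 + m*epsilon
= 2*1*2/2 + 2*0
= 4/2 + 0
= 2 + 0 = 2

2


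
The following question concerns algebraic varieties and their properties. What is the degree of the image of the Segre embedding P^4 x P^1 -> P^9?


The degree of the Segre variety P^4 x P^1 is C(m+n, m).
= C(5, 4)
= 5

5


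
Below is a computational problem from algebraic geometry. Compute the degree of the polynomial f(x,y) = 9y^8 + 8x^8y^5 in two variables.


Examine each term for its total degree (sum of exponents).
  Term '9y^8' has total degree 0+8 = 8.
  Term '8x^8y^5' has total degree 8+5 = 13.
The maximum total degree among all terms is 13.

13


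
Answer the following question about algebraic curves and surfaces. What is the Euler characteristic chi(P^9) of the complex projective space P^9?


The complex projective space P^9 has one cell in each even real dimension 0, 2, ..., 18.
The cohomology groups are H^{2k}(P^9) = Z for k = 0,...,9, and 0 otherwise.
Euler characteristic = sum of Betti numbers = 1 per even-dimensional cohomology group.
chi(P^9) = 9 + 1 = 10

10


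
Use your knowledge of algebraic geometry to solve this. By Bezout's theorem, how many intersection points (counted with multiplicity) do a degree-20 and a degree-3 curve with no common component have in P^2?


Bezout's theorem states the intersection count equals the product of degrees.
Intersection count = 20 * 3 = 60

60


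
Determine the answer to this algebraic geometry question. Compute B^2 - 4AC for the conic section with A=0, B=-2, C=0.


The discriminant of a conic Ax^2 + Bxy + Cy^2 + ... = 0 is B^2 - 4AC.
B^2 = (-2)^2 = 4
4AC = 4*0*0 = 0
Discriminant = 4 + 0 = 4

4


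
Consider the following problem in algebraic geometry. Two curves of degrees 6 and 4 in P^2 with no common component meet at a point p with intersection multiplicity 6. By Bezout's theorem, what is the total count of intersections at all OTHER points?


By Bezout's theorem, the total intersection number is d1 * d2.
Total = 6 * 4 = 24
Intersection multiplicity at p = 6
Remaining intersections = 24 - 6 = 18

18


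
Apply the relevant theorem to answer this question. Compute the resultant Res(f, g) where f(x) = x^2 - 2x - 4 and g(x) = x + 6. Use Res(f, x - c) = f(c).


For Res(f, x - c), we evaluate f at x = c.
f(-6) = (-6)^2 - 2*(-6) - 4
= 36 + 12 - 4
= 48 - 4 = 44
Res(f, g) = 44

44


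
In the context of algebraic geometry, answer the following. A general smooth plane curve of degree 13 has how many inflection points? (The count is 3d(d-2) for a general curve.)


For a general smooth plane curve C of degree d, the inflection points are
the intersection of C with its Hessian curve, which has degree 3(d-2).
By Bezout, the total intersection number is d * 3(d-2) = 13 * 33 = 429.
For a general curve every flex is ordinary, so each contributes
multiplicity 1 to C·Hess(C), and the number of distinct inflection
points is 3d(d-2).
Inflection points = 3*13*(13-2) = 3*13*11 = 429

429


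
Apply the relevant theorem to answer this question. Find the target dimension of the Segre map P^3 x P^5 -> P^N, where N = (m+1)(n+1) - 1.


The Segre embedding maps P^m x P^n into P^N via
all products of coordinates from each factor.
N = (m+1)(n+1) - 1
N = (3+1)(5+1) - 1
N = 4*6 - 1
N = 24 - 1 = 23

23
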